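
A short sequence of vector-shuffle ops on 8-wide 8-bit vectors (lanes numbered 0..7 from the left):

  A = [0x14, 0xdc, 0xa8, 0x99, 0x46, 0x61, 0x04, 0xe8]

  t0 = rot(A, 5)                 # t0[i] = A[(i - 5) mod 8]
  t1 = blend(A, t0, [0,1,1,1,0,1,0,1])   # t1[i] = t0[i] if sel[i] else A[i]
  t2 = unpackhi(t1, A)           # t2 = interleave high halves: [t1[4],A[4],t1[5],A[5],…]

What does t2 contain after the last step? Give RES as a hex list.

  t0: 99 46 61 04 e8 14 dc a8
  t1: 14 46 61 04 46 14 04 a8
  t2: 46 46 14 61 04 04 a8 e8

RES = [0x46, 0x46, 0x14, 0x61, 0x04, 0x04, 0xa8, 0xe8]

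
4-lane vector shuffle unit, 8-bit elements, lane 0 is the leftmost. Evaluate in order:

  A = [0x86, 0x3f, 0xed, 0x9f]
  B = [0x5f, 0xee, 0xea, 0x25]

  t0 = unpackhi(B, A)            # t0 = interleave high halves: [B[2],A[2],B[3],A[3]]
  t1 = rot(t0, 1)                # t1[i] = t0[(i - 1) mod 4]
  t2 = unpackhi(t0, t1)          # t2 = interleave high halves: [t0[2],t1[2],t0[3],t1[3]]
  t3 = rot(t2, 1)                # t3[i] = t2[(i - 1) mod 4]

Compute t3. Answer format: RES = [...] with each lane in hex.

RES = [ 0x25  0x25  0xed  0x9f ]

  t0: ea ed 25 9f
  t1: 9f ea ed 25
  t2: 25 ed 9f 25
  t3: 25 25 ed 9f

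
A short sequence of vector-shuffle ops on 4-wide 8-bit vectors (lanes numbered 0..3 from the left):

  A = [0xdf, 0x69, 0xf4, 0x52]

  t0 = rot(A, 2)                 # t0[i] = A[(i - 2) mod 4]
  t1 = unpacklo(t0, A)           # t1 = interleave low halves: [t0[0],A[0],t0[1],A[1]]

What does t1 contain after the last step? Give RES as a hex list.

RES = [0xf4, 0xdf, 0x52, 0x69]

  t0: f4 52 df 69
  t1: f4 df 52 69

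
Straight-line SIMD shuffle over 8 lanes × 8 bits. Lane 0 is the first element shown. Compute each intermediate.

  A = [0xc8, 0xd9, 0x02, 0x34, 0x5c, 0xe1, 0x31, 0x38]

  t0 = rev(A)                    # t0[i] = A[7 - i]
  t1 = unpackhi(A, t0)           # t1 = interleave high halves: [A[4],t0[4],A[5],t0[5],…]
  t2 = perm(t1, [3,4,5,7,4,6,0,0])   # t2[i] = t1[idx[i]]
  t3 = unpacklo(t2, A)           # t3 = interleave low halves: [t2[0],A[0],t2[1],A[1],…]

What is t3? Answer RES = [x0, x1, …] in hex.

→ t0 |38|31|e1|5c|34|02|d9|c8|
→ t1 |5c|34|e1|02|31|d9|38|c8|
→ t2 |02|31|d9|c8|31|38|5c|5c|
→ t3 |02|c8|31|d9|d9|02|c8|34|

RES = [ 0x02  0xc8  0x31  0xd9  0xd9  0x02  0xc8  0x34 ]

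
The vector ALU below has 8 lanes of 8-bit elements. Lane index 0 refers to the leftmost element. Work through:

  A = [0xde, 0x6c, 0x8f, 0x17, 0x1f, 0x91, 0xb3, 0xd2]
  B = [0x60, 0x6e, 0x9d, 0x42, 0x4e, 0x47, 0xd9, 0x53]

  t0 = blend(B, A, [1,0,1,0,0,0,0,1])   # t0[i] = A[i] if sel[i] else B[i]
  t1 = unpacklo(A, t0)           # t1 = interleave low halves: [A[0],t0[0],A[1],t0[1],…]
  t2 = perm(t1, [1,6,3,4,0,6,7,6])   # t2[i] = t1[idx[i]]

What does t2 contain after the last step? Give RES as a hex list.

RES = [ 0xde  0x17  0x6e  0x8f  0xde  0x17  0x42  0x17 ]

→ t0 |de|6e|8f|42|4e|47|d9|d2|
→ t1 |de|de|6c|6e|8f|8f|17|42|
→ t2 |de|17|6e|8f|de|17|42|17|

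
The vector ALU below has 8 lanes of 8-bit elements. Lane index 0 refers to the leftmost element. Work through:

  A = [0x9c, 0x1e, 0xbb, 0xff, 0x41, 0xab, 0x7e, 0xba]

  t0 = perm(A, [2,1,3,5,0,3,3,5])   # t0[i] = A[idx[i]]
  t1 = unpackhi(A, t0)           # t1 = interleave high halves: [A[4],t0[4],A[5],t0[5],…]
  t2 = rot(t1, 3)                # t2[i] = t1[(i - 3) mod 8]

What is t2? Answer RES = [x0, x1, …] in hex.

RES = [0xff, 0xba, 0xab, 0x41, 0x9c, 0xab, 0xff, 0x7e]

→ t0 |bb|1e|ff|ab|9c|ff|ff|ab|
→ t1 |41|9c|ab|ff|7e|ff|ba|ab|
→ t2 |ff|ba|ab|41|9c|ab|ff|7e|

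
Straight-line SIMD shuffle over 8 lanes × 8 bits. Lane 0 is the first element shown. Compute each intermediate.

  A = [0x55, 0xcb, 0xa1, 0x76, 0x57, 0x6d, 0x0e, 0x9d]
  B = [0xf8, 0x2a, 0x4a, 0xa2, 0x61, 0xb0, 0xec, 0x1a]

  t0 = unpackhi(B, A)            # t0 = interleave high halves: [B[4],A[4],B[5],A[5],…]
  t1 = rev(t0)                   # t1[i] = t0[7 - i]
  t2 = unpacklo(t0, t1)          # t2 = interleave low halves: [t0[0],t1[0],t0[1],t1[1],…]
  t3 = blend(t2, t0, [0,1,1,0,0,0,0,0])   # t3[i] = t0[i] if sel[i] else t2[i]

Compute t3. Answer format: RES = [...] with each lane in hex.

RES = [ 0x61  0x57  0xb0  0x1a  0xb0  0x0e  0x6d  0xec ]

  t0: 61 57 b0 6d ec 0e 1a 9d
  t1: 9d 1a 0e ec 6d b0 57 61
  t2: 61 9d 57 1a b0 0e 6d ec
  t3: 61 57 b0 1a b0 0e 6d ec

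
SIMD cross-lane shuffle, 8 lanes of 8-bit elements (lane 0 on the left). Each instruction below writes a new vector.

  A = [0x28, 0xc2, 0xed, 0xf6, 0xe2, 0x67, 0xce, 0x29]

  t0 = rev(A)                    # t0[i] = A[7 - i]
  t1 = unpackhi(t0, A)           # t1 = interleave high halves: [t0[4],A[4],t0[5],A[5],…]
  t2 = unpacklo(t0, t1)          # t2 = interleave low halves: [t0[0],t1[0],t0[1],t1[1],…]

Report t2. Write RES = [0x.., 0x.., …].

RES = [ 0x29  0xf6  0xce  0xe2  0x67  0xed  0xe2  0x67 ]

t0 = [0x29, 0xce, 0x67, 0xe2, 0xf6, 0xed, 0xc2, 0x28]
t1 = [0xf6, 0xe2, 0xed, 0x67, 0xc2, 0xce, 0x28, 0x29]
t2 = [0x29, 0xf6, 0xce, 0xe2, 0x67, 0xed, 0xe2, 0x67]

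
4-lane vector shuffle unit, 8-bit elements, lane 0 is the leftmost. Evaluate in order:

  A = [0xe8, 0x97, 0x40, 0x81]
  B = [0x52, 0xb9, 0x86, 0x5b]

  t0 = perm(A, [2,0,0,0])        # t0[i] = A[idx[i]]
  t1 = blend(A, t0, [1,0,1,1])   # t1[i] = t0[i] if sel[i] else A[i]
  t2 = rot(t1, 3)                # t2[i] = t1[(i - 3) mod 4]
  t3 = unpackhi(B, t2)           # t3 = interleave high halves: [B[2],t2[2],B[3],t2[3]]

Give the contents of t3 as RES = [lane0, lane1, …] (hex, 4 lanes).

  t0: 40 e8 e8 e8
  t1: 40 97 e8 e8
  t2: 97 e8 e8 40
  t3: 86 e8 5b 40

RES = [0x86, 0xe8, 0x5b, 0x40]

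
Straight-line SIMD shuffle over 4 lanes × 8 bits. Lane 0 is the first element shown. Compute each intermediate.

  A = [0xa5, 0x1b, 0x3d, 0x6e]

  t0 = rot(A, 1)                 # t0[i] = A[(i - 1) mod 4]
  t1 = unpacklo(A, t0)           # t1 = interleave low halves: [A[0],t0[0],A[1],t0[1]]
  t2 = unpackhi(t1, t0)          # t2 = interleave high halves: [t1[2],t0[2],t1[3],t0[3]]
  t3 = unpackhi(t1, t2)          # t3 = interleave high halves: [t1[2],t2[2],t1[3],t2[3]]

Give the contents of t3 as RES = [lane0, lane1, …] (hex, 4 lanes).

RES = [ 0x1b  0xa5  0xa5  0x3d ]

→ t0 |6e|a5|1b|3d|
→ t1 |a5|6e|1b|a5|
→ t2 |1b|1b|a5|3d|
→ t3 |1b|a5|a5|3d|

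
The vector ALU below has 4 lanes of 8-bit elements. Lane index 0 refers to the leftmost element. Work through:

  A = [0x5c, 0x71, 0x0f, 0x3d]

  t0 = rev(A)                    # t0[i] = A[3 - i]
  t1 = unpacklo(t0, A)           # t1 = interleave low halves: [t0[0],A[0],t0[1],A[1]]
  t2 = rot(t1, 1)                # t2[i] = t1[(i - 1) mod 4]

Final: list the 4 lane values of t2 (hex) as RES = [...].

RES = [0x71, 0x3d, 0x5c, 0x0f]

  t0: 3d 0f 71 5c
  t1: 3d 5c 0f 71
  t2: 71 3d 5c 0f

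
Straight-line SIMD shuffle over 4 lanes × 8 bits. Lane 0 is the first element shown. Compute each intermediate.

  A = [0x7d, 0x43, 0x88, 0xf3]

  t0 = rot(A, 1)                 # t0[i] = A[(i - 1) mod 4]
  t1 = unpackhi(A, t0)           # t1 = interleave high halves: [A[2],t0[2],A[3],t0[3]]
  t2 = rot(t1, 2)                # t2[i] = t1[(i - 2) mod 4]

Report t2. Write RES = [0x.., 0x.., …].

  t0: f3 7d 43 88
  t1: 88 43 f3 88
  t2: f3 88 88 43

RES = [ 0xf3  0x88  0x88  0x43 ]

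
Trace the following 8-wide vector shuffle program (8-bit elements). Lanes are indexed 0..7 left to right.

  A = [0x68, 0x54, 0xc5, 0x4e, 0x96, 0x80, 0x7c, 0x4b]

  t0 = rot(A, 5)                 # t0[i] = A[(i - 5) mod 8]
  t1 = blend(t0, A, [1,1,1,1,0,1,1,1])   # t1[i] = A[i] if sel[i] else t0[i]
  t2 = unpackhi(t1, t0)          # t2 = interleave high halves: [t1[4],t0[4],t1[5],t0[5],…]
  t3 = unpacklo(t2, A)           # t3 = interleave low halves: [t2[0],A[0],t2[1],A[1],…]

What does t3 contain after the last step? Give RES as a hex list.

RES = [ 0x4b  0x68  0x4b  0x54  0x80  0xc5  0x68  0x4e ]

→ t0 |4e|96|80|7c|4b|68|54|c5|
→ t1 |68|54|c5|4e|4b|80|7c|4b|
→ t2 |4b|4b|80|68|7c|54|4b|c5|
→ t3 |4b|68|4b|54|80|c5|68|4e|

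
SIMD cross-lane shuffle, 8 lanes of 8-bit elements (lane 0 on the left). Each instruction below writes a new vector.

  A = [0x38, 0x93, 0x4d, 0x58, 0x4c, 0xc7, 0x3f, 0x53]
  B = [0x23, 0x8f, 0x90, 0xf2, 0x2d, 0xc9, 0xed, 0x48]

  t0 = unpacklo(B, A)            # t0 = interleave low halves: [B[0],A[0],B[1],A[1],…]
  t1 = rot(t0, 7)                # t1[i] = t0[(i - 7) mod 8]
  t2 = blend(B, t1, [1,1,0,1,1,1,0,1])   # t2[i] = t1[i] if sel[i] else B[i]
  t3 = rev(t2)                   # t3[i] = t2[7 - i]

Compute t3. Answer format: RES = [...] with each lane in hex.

t0 = [0x23, 0x38, 0x8f, 0x93, 0x90, 0x4d, 0xf2, 0x58]
t1 = [0x38, 0x8f, 0x93, 0x90, 0x4d, 0xf2, 0x58, 0x23]
t2 = [0x38, 0x8f, 0x90, 0x90, 0x4d, 0xf2, 0xed, 0x23]
t3 = [0x23, 0xed, 0xf2, 0x4d, 0x90, 0x90, 0x8f, 0x38]

RES = [0x23, 0xed, 0xf2, 0x4d, 0x90, 0x90, 0x8f, 0x38]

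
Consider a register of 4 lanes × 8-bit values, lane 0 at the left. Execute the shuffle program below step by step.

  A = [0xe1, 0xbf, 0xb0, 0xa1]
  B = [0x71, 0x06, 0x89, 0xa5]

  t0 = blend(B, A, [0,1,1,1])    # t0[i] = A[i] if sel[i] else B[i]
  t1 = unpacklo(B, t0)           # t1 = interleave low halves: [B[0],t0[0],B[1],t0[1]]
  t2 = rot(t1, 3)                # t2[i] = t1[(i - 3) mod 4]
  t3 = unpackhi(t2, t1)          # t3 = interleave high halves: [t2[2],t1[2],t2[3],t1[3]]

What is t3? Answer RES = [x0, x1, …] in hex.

RES = [ 0xbf  0x06  0x71  0xbf ]

→ t0 |71|bf|b0|a1|
→ t1 |71|71|06|bf|
→ t2 |71|06|bf|71|
→ t3 |bf|06|71|bf|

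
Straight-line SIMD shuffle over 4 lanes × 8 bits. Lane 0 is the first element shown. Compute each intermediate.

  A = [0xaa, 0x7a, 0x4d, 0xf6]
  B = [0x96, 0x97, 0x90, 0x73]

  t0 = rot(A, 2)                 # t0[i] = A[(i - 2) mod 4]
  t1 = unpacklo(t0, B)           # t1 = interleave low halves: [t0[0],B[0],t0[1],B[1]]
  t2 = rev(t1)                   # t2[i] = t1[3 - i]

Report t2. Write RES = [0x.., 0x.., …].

  t0: 4d f6 aa 7a
  t1: 4d 96 f6 97
  t2: 97 f6 96 4d

RES = [ 0x97  0xf6  0x96  0x4d ]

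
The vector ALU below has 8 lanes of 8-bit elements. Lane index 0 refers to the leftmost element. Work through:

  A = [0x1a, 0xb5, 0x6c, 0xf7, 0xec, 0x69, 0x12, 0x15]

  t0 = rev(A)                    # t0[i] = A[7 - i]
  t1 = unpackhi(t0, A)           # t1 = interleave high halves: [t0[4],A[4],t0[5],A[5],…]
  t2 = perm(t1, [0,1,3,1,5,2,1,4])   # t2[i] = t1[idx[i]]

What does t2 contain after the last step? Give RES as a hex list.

  t0: 15 12 69 ec f7 6c b5 1a
  t1: f7 ec 6c 69 b5 12 1a 15
  t2: f7 ec 69 ec 12 6c ec b5

RES = [ 0xf7  0xec  0x69  0xec  0x12  0x6c  0xec  0xb5 ]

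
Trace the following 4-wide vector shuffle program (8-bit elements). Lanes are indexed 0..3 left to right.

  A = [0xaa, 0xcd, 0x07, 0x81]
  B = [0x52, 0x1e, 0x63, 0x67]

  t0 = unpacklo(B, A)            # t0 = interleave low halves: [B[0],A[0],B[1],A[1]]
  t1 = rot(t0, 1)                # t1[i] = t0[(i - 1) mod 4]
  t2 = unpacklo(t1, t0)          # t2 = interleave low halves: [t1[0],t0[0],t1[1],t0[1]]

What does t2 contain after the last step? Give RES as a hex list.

RES = [0xcd, 0x52, 0x52, 0xaa]

  t0: 52 aa 1e cd
  t1: cd 52 aa 1e
  t2: cd 52 52 aa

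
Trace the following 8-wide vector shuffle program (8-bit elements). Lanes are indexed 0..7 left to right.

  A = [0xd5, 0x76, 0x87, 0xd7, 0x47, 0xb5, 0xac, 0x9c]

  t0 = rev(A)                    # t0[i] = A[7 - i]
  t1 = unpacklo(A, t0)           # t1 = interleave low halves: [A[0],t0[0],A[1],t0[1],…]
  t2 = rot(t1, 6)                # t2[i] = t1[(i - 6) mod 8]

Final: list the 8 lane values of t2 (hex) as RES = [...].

  t0: 9c ac b5 47 d7 87 76 d5
  t1: d5 9c 76 ac 87 b5 d7 47
  t2: 76 ac 87 b5 d7 47 d5 9c

RES = [ 0x76  0xac  0x87  0xb5  0xd7  0x47  0xd5  0x9c ]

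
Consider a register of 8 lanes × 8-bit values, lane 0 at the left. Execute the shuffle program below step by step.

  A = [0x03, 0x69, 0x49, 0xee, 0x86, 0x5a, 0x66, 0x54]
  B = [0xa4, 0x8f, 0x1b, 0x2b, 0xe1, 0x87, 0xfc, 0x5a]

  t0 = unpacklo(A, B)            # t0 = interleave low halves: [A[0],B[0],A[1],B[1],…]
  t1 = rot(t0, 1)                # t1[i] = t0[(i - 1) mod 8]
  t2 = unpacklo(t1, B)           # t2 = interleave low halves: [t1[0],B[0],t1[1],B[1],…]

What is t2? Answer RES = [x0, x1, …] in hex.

RES = [0x2b, 0xa4, 0x03, 0x8f, 0xa4, 0x1b, 0x69, 0x2b]

→ t0 |03|a4|69|8f|49|1b|ee|2b|
→ t1 |2b|03|a4|69|8f|49|1b|ee|
→ t2 |2b|a4|03|8f|a4|1b|69|2b|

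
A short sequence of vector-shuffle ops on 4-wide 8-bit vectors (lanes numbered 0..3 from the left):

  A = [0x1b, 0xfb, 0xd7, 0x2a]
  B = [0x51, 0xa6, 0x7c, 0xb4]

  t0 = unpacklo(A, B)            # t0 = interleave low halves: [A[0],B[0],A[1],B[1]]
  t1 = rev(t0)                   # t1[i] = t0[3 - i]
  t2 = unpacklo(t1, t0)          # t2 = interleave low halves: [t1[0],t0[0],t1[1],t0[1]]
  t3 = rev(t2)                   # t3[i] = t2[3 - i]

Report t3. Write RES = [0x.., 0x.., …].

RES = [0x51, 0xfb, 0x1b, 0xa6]

t0 = [0x1b, 0x51, 0xfb, 0xa6]
t1 = [0xa6, 0xfb, 0x51, 0x1b]
t2 = [0xa6, 0x1b, 0xfb, 0x51]
t3 = [0x51, 0xfb, 0x1b, 0xa6]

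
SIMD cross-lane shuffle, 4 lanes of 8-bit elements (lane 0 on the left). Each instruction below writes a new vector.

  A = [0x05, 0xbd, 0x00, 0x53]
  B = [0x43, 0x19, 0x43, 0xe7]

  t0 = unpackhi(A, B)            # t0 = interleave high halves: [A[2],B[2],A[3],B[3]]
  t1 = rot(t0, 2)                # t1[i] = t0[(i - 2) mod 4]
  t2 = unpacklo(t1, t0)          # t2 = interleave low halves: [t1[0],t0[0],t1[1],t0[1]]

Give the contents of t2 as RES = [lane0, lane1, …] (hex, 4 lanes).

RES = [0x53, 0x00, 0xe7, 0x43]

t0 = [0x00, 0x43, 0x53, 0xe7]
t1 = [0x53, 0xe7, 0x00, 0x43]
t2 = [0x53, 0x00, 0xe7, 0x43]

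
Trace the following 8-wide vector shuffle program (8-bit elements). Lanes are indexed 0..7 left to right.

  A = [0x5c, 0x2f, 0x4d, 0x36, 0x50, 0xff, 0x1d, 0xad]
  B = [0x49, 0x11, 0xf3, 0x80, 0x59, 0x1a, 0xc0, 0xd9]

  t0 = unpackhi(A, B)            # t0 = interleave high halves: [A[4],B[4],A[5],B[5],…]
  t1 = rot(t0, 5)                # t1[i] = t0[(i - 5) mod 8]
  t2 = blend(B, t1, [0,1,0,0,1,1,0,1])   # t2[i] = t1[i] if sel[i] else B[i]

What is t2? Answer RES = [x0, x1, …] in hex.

RES = [ 0x49  0x1d  0xf3  0x80  0xd9  0x50  0xc0  0xff ]

t0 = [0x50, 0x59, 0xff, 0x1a, 0x1d, 0xc0, 0xad, 0xd9]
t1 = [0x1a, 0x1d, 0xc0, 0xad, 0xd9, 0x50, 0x59, 0xff]
t2 = [0x49, 0x1d, 0xf3, 0x80, 0xd9, 0x50, 0xc0, 0xff]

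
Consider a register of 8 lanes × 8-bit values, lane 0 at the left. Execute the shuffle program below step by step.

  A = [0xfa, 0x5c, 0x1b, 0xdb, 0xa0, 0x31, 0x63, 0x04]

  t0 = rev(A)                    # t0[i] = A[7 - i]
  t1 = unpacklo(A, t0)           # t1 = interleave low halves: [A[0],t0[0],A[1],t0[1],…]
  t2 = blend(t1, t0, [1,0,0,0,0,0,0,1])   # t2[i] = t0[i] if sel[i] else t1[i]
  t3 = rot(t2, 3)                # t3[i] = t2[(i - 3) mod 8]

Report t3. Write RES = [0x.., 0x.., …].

RES = [ 0x31  0xdb  0xfa  0x04  0x04  0x5c  0x63  0x1b ]

→ t0 |04|63|31|a0|db|1b|5c|fa|
→ t1 |fa|04|5c|63|1b|31|db|a0|
→ t2 |04|04|5c|63|1b|31|db|fa|
→ t3 |31|db|fa|04|04|5c|63|1b|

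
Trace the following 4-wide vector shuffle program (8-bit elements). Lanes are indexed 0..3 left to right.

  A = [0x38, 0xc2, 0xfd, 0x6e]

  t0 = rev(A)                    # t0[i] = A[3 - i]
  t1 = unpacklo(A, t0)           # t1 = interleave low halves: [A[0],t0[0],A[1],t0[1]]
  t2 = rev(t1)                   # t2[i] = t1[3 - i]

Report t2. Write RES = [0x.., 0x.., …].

  t0: 6e fd c2 38
  t1: 38 6e c2 fd
  t2: fd c2 6e 38

RES = [ 0xfd  0xc2  0x6e  0x38 ]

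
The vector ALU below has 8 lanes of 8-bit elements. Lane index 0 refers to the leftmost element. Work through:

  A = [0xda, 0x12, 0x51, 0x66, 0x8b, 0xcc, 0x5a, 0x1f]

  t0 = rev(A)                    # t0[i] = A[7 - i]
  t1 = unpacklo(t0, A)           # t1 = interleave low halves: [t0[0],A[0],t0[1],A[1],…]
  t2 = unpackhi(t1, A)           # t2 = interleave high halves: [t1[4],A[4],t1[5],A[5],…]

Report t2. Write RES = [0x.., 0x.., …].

→ t0 |1f|5a|cc|8b|66|51|12|da|
→ t1 |1f|da|5a|12|cc|51|8b|66|
→ t2 |cc|8b|51|cc|8b|5a|66|1f|

RES = [ 0xcc  0x8b  0x51  0xcc  0x8b  0x5a  0x66  0x1f ]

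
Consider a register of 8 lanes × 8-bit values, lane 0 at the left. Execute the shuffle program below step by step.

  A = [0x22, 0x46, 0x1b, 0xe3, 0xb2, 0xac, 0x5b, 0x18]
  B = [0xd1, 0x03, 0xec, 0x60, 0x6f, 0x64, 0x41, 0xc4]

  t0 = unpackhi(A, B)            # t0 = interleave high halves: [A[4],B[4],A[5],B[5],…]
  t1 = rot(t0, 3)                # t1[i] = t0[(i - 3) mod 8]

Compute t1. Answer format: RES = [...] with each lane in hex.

  t0: b2 6f ac 64 5b 41 18 c4
  t1: 41 18 c4 b2 6f ac 64 5b

RES = [ 0x41  0x18  0xc4  0xb2  0x6f  0xac  0x64  0x5b ]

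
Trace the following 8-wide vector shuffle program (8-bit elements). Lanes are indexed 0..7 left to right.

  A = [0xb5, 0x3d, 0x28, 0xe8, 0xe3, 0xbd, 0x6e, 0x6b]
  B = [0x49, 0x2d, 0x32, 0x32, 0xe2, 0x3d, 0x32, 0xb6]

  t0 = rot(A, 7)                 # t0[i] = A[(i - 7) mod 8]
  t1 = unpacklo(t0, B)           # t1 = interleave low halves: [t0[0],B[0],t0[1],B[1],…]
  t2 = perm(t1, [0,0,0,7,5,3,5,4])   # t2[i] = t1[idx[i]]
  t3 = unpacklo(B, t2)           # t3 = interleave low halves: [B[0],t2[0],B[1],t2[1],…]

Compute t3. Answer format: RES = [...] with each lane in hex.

  t0: 3d 28 e8 e3 bd 6e 6b b5
  t1: 3d 49 28 2d e8 32 e3 32
  t2: 3d 3d 3d 32 32 2d 32 e8
  t3: 49 3d 2d 3d 32 3d 32 32

RES = [ 0x49  0x3d  0x2d  0x3d  0x32  0x3d  0x32  0x32 ]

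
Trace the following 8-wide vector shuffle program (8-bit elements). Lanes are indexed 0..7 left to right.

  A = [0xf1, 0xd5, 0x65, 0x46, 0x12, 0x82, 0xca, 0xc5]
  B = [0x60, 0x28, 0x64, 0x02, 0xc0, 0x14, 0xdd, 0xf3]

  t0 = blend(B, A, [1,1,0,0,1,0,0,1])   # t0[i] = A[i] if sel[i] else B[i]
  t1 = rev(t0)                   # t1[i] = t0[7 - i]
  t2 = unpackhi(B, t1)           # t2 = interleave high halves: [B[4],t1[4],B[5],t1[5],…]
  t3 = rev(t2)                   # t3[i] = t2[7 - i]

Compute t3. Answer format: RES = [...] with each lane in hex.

RES = [0xf1, 0xf3, 0xd5, 0xdd, 0x64, 0x14, 0x02, 0xc0]

→ t0 |f1|d5|64|02|12|14|dd|c5|
→ t1 |c5|dd|14|12|02|64|d5|f1|
→ t2 |c0|02|14|64|dd|d5|f3|f1|
→ t3 |f1|f3|d5|dd|64|14|02|c0|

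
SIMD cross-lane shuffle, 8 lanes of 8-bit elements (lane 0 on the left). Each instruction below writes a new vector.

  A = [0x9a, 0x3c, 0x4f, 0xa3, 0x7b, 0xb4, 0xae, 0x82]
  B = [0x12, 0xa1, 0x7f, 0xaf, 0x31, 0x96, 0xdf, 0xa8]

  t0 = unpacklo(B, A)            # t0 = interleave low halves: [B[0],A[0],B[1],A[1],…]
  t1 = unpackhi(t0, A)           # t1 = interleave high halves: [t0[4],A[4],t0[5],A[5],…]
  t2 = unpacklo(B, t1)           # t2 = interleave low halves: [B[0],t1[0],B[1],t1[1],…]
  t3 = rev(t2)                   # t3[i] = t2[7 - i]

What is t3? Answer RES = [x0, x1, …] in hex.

t0 = [0x12, 0x9a, 0xa1, 0x3c, 0x7f, 0x4f, 0xaf, 0xa3]
t1 = [0x7f, 0x7b, 0x4f, 0xb4, 0xaf, 0xae, 0xa3, 0x82]
t2 = [0x12, 0x7f, 0xa1, 0x7b, 0x7f, 0x4f, 0xaf, 0xb4]
t3 = [0xb4, 0xaf, 0x4f, 0x7f, 0x7b, 0xa1, 0x7f, 0x12]

RES = [ 0xb4  0xaf  0x4f  0x7f  0x7b  0xa1  0x7f  0x12 ]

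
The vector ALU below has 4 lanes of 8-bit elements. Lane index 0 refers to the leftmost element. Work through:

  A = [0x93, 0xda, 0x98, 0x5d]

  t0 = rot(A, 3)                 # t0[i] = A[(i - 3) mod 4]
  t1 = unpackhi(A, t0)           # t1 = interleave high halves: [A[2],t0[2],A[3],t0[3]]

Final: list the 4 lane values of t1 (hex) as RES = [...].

→ t0 |da|98|5d|93|
→ t1 |98|5d|5d|93|

RES = [0x98, 0x5d, 0x5d, 0x93]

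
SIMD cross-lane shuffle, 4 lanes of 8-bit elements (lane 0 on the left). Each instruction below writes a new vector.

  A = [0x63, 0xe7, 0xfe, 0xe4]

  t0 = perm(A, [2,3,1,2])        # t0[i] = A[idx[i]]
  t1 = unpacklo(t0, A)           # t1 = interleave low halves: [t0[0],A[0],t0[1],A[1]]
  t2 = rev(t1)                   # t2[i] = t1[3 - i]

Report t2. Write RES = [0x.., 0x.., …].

RES = [ 0xe7  0xe4  0x63  0xfe ]

  t0: fe e4 e7 fe
  t1: fe 63 e4 e7
  t2: e7 e4 63 fe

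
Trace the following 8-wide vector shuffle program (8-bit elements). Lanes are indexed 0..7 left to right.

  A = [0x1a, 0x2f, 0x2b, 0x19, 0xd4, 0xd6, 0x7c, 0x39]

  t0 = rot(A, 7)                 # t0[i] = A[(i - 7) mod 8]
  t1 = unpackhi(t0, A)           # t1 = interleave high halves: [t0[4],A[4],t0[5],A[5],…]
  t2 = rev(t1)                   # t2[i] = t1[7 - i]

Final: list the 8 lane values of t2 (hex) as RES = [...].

t0 = [0x2f, 0x2b, 0x19, 0xd4, 0xd6, 0x7c, 0x39, 0x1a]
t1 = [0xd6, 0xd4, 0x7c, 0xd6, 0x39, 0x7c, 0x1a, 0x39]
t2 = [0x39, 0x1a, 0x7c, 0x39, 0xd6, 0x7c, 0xd4, 0xd6]

RES = [ 0x39  0x1a  0x7c  0x39  0xd6  0x7c  0xd4  0xd6 ]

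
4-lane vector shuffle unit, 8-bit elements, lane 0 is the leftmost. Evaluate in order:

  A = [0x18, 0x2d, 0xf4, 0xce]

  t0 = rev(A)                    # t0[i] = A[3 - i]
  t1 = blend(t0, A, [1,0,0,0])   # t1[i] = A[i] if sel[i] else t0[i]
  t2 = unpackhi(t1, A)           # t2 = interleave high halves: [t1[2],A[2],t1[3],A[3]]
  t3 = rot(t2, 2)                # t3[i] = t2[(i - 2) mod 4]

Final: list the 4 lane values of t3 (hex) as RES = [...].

RES = [0x18, 0xce, 0x2d, 0xf4]

→ t0 |ce|f4|2d|18|
→ t1 |18|f4|2d|18|
→ t2 |2d|f4|18|ce|
→ t3 |18|ce|2d|f4|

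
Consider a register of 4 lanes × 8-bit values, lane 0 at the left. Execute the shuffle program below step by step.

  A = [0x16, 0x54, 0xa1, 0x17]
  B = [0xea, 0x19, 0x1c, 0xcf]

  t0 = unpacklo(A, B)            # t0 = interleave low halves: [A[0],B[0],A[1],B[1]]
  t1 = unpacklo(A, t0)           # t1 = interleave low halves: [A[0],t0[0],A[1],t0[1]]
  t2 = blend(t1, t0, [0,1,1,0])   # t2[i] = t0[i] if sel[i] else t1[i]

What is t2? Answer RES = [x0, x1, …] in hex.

  t0: 16 ea 54 19
  t1: 16 16 54 ea
  t2: 16 ea 54 ea

RES = [0x16, 0xea, 0x54, 0xea]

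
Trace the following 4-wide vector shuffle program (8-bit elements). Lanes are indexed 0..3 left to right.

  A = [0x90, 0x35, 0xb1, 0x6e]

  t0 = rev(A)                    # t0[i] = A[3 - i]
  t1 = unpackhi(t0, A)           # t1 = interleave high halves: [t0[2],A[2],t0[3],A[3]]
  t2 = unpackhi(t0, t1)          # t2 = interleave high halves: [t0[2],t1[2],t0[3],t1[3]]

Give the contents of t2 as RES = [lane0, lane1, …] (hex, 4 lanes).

RES = [0x35, 0x90, 0x90, 0x6e]

→ t0 |6e|b1|35|90|
→ t1 |35|b1|90|6e|
→ t2 |35|90|90|6e|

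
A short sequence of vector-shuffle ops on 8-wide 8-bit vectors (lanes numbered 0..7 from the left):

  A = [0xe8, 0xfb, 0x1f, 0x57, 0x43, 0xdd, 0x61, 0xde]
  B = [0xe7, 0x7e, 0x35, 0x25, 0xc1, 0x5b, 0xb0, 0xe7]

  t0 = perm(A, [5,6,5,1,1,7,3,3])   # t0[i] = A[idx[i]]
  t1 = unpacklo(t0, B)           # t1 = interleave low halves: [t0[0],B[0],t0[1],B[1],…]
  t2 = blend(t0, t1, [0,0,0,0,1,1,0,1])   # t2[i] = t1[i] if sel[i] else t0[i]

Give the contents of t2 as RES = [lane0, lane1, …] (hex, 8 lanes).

t0 = [0xdd, 0x61, 0xdd, 0xfb, 0xfb, 0xde, 0x57, 0x57]
t1 = [0xdd, 0xe7, 0x61, 0x7e, 0xdd, 0x35, 0xfb, 0x25]
t2 = [0xdd, 0x61, 0xdd, 0xfb, 0xdd, 0x35, 0x57, 0x25]

RES = [ 0xdd  0x61  0xdd  0xfb  0xdd  0x35  0x57  0x25 ]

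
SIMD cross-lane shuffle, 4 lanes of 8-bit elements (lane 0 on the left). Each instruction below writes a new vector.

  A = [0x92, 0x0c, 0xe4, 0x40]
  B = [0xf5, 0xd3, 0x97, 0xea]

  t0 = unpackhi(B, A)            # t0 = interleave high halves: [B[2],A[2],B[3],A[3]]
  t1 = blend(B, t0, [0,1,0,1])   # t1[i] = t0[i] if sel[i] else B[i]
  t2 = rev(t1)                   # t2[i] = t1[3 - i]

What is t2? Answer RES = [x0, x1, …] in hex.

RES = [0x40, 0x97, 0xe4, 0xf5]

t0 = [0x97, 0xe4, 0xea, 0x40]
t1 = [0xf5, 0xe4, 0x97, 0x40]
t2 = [0x40, 0x97, 0xe4, 0xf5]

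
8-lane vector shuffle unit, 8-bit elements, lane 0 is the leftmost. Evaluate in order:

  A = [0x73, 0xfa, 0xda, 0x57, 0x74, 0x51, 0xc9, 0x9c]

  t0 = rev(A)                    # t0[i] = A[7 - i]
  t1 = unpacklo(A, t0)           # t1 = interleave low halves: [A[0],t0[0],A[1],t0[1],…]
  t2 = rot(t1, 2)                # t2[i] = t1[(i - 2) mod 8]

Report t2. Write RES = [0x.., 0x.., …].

t0 = [0x9c, 0xc9, 0x51, 0x74, 0x57, 0xda, 0xfa, 0x73]
t1 = [0x73, 0x9c, 0xfa, 0xc9, 0xda, 0x51, 0x57, 0x74]
t2 = [0x57, 0x74, 0x73, 0x9c, 0xfa, 0xc9, 0xda, 0x51]

RES = [0x57, 0x74, 0x73, 0x9c, 0xfa, 0xc9, 0xda, 0x51]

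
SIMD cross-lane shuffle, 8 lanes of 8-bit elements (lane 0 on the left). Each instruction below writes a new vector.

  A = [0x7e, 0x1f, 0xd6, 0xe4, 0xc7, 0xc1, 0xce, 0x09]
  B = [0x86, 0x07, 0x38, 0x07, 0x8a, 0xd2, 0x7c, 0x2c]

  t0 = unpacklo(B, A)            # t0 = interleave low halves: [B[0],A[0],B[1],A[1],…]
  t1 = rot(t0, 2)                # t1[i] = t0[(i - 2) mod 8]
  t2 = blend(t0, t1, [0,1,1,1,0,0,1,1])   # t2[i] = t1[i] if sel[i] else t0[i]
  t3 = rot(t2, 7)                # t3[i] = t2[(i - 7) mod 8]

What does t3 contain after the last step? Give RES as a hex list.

RES = [0xe4, 0x86, 0x7e, 0x38, 0xd6, 0x38, 0xd6, 0x86]

  t0: 86 7e 07 1f 38 d6 07 e4
  t1: 07 e4 86 7e 07 1f 38 d6
  t2: 86 e4 86 7e 38 d6 38 d6
  t3: e4 86 7e 38 d6 38 d6 86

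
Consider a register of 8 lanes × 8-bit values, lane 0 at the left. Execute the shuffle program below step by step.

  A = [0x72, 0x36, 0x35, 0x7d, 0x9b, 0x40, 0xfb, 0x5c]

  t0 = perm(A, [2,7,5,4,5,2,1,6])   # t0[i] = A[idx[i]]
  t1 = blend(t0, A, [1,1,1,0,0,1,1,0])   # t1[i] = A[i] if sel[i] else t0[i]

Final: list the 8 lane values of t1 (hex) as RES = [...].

RES = [0x72, 0x36, 0x35, 0x9b, 0x40, 0x40, 0xfb, 0xfb]

→ t0 |35|5c|40|9b|40|35|36|fb|
→ t1 |72|36|35|9b|40|40|fb|fb|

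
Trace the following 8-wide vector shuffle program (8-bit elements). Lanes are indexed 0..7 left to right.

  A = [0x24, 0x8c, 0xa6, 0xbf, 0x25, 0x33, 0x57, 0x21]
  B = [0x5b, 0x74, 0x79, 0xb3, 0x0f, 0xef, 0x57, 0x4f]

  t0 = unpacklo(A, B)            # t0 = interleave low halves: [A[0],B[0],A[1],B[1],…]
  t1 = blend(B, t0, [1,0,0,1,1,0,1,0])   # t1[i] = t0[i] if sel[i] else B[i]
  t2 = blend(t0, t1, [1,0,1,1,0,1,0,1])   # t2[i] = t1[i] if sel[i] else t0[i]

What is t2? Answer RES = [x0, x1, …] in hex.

→ t0 |24|5b|8c|74|a6|79|bf|b3|
→ t1 |24|74|79|74|a6|ef|bf|4f|
→ t2 |24|5b|79|74|a6|ef|bf|4f|

RES = [ 0x24  0x5b  0x79  0x74  0xa6  0xef  0xbf  0x4f ]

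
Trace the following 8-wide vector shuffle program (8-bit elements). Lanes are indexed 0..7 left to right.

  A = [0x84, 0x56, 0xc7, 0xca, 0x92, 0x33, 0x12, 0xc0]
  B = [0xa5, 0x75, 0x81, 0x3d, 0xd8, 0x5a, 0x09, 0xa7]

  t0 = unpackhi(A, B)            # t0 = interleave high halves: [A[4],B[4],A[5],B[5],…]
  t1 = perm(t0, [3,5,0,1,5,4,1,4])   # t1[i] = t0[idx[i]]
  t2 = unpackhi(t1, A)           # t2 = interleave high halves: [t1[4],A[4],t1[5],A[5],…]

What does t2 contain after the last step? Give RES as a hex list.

  t0: 92 d8 33 5a 12 09 c0 a7
  t1: 5a 09 92 d8 09 12 d8 12
  t2: 09 92 12 33 d8 12 12 c0

RES = [ 0x09  0x92  0x12  0x33  0xd8  0x12  0x12  0xc0 ]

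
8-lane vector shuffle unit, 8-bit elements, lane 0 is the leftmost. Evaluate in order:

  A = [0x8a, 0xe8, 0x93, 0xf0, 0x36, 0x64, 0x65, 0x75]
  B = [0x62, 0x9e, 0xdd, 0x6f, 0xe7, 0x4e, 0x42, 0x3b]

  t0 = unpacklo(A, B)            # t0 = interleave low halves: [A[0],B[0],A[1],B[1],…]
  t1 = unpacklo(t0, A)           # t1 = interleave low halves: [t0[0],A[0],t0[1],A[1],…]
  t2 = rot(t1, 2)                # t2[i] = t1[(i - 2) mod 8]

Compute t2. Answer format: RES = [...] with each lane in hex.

RES = [0x9e, 0xf0, 0x8a, 0x8a, 0x62, 0xe8, 0xe8, 0x93]

t0 = [0x8a, 0x62, 0xe8, 0x9e, 0x93, 0xdd, 0xf0, 0x6f]
t1 = [0x8a, 0x8a, 0x62, 0xe8, 0xe8, 0x93, 0x9e, 0xf0]
t2 = [0x9e, 0xf0, 0x8a, 0x8a, 0x62, 0xe8, 0xe8, 0x93]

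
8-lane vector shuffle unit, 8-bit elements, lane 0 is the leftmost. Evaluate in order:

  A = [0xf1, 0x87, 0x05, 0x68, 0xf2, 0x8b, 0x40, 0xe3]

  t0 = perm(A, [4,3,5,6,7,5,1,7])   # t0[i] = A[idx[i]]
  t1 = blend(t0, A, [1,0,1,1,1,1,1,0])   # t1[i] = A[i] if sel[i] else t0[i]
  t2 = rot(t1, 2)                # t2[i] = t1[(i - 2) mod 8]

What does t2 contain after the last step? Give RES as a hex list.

RES = [0x40, 0xe3, 0xf1, 0x68, 0x05, 0x68, 0xf2, 0x8b]

→ t0 |f2|68|8b|40|e3|8b|87|e3|
→ t1 |f1|68|05|68|f2|8b|40|e3|
→ t2 |40|e3|f1|68|05|68|f2|8b|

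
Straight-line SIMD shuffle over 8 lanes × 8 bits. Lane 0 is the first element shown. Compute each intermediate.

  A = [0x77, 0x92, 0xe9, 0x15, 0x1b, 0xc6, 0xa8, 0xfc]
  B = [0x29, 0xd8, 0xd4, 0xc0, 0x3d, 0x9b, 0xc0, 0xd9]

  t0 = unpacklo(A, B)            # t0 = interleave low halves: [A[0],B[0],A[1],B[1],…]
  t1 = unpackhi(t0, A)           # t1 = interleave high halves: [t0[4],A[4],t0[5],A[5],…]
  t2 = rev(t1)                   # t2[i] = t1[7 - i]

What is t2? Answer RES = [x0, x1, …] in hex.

t0 = [0x77, 0x29, 0x92, 0xd8, 0xe9, 0xd4, 0x15, 0xc0]
t1 = [0xe9, 0x1b, 0xd4, 0xc6, 0x15, 0xa8, 0xc0, 0xfc]
t2 = [0xfc, 0xc0, 0xa8, 0x15, 0xc6, 0xd4, 0x1b, 0xe9]

RES = [ 0xfc  0xc0  0xa8  0x15  0xc6  0xd4  0x1b  0xe9 ]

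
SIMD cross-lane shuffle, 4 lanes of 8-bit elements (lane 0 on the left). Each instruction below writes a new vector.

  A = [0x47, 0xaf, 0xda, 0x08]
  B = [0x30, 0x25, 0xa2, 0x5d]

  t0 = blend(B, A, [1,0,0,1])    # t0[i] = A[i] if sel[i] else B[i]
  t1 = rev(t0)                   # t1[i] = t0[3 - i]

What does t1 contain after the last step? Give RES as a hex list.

  t0: 47 25 a2 08
  t1: 08 a2 25 47

RES = [ 0x08  0xa2  0x25  0x47 ]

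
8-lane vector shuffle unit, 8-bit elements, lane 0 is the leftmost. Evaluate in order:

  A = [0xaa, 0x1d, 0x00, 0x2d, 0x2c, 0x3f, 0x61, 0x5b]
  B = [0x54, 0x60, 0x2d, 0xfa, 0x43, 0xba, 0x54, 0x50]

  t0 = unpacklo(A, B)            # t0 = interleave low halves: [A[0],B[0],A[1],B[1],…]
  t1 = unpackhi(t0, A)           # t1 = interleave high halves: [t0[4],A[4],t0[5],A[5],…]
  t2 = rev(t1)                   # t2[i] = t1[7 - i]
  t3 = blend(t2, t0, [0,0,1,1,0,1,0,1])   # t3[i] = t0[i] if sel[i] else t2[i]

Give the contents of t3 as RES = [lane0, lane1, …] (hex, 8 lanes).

t0 = [0xaa, 0x54, 0x1d, 0x60, 0x00, 0x2d, 0x2d, 0xfa]
t1 = [0x00, 0x2c, 0x2d, 0x3f, 0x2d, 0x61, 0xfa, 0x5b]
t2 = [0x5b, 0xfa, 0x61, 0x2d, 0x3f, 0x2d, 0x2c, 0x00]
t3 = [0x5b, 0xfa, 0x1d, 0x60, 0x3f, 0x2d, 0x2c, 0xfa]

RES = [ 0x5b  0xfa  0x1d  0x60  0x3f  0x2d  0x2c  0xfa ]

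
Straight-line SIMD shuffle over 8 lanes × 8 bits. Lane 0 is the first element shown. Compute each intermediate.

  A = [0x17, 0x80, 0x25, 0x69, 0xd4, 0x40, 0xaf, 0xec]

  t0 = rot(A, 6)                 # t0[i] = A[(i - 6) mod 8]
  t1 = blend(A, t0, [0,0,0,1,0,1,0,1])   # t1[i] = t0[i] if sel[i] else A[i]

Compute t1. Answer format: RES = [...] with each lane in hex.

RES = [ 0x17  0x80  0x25  0x40  0xd4  0xec  0xaf  0x80 ]

  t0: 25 69 d4 40 af ec 17 80
  t1: 17 80 25 40 d4 ec af 80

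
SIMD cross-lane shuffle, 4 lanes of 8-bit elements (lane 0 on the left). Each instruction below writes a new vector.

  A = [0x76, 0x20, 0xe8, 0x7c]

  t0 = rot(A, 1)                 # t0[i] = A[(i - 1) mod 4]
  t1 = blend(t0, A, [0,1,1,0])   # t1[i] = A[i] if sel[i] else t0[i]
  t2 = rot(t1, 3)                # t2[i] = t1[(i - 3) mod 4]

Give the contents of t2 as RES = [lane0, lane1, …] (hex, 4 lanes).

RES = [0x20, 0xe8, 0xe8, 0x7c]

→ t0 |7c|76|20|e8|
→ t1 |7c|20|e8|e8|
→ t2 |20|e8|e8|7c|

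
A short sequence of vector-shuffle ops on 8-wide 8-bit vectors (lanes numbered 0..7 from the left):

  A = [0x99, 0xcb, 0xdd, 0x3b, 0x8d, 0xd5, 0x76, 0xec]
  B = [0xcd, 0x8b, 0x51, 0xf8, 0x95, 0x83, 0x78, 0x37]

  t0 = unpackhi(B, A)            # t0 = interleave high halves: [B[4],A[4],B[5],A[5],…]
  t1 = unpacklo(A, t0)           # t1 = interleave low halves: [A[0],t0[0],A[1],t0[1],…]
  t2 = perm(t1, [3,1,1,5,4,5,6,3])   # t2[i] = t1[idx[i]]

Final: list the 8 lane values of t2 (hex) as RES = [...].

RES = [ 0x8d  0x95  0x95  0x83  0xdd  0x83  0x3b  0x8d ]

t0 = [0x95, 0x8d, 0x83, 0xd5, 0x78, 0x76, 0x37, 0xec]
t1 = [0x99, 0x95, 0xcb, 0x8d, 0xdd, 0x83, 0x3b, 0xd5]
t2 = [0x8d, 0x95, 0x95, 0x83, 0xdd, 0x83, 0x3b, 0x8d]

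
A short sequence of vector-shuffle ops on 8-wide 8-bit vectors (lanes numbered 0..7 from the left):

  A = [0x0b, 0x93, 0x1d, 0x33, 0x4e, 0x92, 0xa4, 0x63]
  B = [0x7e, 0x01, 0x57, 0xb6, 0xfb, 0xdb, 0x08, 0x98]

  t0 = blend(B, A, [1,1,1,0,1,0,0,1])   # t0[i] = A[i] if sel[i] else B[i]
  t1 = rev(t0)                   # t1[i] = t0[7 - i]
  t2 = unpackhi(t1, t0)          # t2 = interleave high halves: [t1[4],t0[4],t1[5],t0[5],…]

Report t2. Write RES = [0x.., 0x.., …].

RES = [0xb6, 0x4e, 0x1d, 0xdb, 0x93, 0x08, 0x0b, 0x63]

→ t0 |0b|93|1d|b6|4e|db|08|63|
→ t1 |63|08|db|4e|b6|1d|93|0b|
→ t2 |b6|4e|1d|db|93|08|0b|63|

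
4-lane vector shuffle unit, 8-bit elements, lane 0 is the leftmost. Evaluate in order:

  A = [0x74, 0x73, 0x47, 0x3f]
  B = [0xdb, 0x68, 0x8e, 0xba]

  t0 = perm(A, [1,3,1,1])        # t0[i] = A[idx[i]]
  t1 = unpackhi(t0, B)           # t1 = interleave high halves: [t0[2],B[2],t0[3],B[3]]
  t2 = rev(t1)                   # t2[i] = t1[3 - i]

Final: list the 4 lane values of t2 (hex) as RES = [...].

  t0: 73 3f 73 73
  t1: 73 8e 73 ba
  t2: ba 73 8e 73

RES = [0xba, 0x73, 0x8e, 0x73]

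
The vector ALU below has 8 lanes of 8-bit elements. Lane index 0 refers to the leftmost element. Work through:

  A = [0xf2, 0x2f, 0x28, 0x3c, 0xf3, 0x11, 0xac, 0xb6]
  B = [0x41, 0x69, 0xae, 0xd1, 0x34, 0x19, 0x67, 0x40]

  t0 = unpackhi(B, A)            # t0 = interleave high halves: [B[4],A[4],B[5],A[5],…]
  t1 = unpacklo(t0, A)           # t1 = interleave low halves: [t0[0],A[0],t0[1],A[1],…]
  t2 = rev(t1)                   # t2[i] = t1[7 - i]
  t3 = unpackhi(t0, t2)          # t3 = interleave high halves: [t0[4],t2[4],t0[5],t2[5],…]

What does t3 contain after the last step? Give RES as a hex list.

  t0: 34 f3 19 11 67 ac 40 b6
  t1: 34 f2 f3 2f 19 28 11 3c
  t2: 3c 11 28 19 2f f3 f2 34
  t3: 67 2f ac f3 40 f2 b6 34

RES = [ 0x67  0x2f  0xac  0xf3  0x40  0xf2  0xb6  0x34 ]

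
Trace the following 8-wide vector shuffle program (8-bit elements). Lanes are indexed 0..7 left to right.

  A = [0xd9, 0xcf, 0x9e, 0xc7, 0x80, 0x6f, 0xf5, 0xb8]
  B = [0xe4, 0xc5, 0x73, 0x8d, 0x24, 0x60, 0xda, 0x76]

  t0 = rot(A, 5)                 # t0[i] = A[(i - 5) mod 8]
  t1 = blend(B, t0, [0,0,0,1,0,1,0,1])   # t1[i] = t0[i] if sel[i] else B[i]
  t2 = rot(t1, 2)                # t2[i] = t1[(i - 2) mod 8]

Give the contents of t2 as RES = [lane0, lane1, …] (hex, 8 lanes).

RES = [0xda, 0x9e, 0xe4, 0xc5, 0x73, 0xf5, 0x24, 0xd9]

  t0: c7 80 6f f5 b8 d9 cf 9e
  t1: e4 c5 73 f5 24 d9 da 9e
  t2: da 9e e4 c5 73 f5 24 d9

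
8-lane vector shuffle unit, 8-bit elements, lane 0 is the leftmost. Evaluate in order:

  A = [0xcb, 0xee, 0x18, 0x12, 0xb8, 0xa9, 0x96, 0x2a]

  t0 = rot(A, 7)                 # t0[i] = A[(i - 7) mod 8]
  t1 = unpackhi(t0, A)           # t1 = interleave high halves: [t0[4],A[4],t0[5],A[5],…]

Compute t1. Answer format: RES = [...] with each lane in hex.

t0 = [0xee, 0x18, 0x12, 0xb8, 0xa9, 0x96, 0x2a, 0xcb]
t1 = [0xa9, 0xb8, 0x96, 0xa9, 0x2a, 0x96, 0xcb, 0x2a]

RES = [0xa9, 0xb8, 0x96, 0xa9, 0x2a, 0x96, 0xcb, 0x2a]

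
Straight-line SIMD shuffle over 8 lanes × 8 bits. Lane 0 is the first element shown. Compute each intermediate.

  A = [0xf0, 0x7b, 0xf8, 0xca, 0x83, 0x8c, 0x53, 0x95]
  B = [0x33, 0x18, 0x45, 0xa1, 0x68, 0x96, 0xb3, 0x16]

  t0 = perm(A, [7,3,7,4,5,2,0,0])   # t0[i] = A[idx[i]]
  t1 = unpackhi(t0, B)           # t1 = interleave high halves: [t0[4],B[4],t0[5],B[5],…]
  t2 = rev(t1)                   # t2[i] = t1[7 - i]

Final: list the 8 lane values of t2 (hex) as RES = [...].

RES = [0x16, 0xf0, 0xb3, 0xf0, 0x96, 0xf8, 0x68, 0x8c]

  t0: 95 ca 95 83 8c f8 f0 f0
  t1: 8c 68 f8 96 f0 b3 f0 16
  t2: 16 f0 b3 f0 96 f8 68 8c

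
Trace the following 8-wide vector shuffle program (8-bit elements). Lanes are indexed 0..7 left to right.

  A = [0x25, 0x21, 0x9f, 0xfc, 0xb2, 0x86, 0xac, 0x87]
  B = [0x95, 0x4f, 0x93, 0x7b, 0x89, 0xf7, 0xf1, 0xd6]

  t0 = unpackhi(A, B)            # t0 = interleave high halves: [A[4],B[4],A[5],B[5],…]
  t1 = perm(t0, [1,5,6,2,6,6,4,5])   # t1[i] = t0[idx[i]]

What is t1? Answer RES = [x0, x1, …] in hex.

RES = [0x89, 0xf1, 0x87, 0x86, 0x87, 0x87, 0xac, 0xf1]

→ t0 |b2|89|86|f7|ac|f1|87|d6|
→ t1 |89|f1|87|86|87|87|ac|f1|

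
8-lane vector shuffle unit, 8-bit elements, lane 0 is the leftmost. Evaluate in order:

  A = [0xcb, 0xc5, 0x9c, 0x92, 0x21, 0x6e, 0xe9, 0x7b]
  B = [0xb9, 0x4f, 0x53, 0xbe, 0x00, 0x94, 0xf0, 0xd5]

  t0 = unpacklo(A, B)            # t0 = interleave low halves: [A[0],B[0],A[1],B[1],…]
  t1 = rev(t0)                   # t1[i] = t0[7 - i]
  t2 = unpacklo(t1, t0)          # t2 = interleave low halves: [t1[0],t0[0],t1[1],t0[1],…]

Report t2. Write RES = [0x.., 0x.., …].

RES = [0xbe, 0xcb, 0x92, 0xb9, 0x53, 0xc5, 0x9c, 0x4f]

  t0: cb b9 c5 4f 9c 53 92 be
  t1: be 92 53 9c 4f c5 b9 cb
  t2: be cb 92 b9 53 c5 9c 4f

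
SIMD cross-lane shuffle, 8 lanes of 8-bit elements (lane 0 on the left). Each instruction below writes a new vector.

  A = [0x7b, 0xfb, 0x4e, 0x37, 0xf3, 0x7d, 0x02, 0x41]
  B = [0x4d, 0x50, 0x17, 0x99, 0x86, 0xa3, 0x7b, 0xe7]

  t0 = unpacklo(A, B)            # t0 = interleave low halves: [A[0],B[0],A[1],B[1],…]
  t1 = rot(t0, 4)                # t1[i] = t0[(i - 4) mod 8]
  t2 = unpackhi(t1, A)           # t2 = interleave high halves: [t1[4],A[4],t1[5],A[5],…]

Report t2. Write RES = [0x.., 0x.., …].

RES = [ 0x7b  0xf3  0x4d  0x7d  0xfb  0x02  0x50  0x41 ]

→ t0 |7b|4d|fb|50|4e|17|37|99|
→ t1 |4e|17|37|99|7b|4d|fb|50|
→ t2 |7b|f3|4d|7d|fb|02|50|41|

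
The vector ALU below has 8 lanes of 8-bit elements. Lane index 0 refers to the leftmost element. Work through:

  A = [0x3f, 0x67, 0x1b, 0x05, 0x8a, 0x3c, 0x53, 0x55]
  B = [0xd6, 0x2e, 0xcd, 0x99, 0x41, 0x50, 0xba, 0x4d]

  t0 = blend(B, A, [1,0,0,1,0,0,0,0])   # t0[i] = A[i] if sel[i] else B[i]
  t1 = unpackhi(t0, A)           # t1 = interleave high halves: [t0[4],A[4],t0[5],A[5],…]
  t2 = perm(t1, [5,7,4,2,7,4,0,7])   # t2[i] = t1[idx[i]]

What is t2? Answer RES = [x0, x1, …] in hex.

RES = [ 0x53  0x55  0xba  0x50  0x55  0xba  0x41  0x55 ]

→ t0 |3f|2e|cd|05|41|50|ba|4d|
→ t1 |41|8a|50|3c|ba|53|4d|55|
→ t2 |53|55|ba|50|55|ba|41|55|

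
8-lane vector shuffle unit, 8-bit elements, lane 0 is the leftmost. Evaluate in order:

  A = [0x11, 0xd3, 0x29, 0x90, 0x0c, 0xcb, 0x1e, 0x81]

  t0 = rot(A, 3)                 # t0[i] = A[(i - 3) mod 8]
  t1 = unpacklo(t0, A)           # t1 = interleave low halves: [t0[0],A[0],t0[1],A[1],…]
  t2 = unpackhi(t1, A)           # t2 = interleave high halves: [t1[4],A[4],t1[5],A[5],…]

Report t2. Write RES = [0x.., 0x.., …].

t0 = [0xcb, 0x1e, 0x81, 0x11, 0xd3, 0x29, 0x90, 0x0c]
t1 = [0xcb, 0x11, 0x1e, 0xd3, 0x81, 0x29, 0x11, 0x90]
t2 = [0x81, 0x0c, 0x29, 0xcb, 0x11, 0x1e, 0x90, 0x81]

RES = [0x81, 0x0c, 0x29, 0xcb, 0x11, 0x1e, 0x90, 0x81]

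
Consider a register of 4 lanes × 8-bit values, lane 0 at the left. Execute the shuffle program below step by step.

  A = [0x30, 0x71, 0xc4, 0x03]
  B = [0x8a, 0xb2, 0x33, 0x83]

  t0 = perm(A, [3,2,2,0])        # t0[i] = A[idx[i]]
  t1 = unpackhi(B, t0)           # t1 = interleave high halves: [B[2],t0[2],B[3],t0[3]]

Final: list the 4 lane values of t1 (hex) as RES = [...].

RES = [0x33, 0xc4, 0x83, 0x30]

  t0: 03 c4 c4 30
  t1: 33 c4 83 30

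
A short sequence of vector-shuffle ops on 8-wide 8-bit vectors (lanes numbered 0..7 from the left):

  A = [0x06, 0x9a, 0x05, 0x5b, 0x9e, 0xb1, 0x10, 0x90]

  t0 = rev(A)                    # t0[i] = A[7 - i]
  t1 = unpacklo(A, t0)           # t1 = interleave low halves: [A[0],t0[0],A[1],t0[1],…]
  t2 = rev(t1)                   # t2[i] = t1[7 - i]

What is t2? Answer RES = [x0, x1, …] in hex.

→ t0 |90|10|b1|9e|5b|05|9a|06|
→ t1 |06|90|9a|10|05|b1|5b|9e|
→ t2 |9e|5b|b1|05|10|9a|90|06|

RES = [0x9e, 0x5b, 0xb1, 0x05, 0x10, 0x9a, 0x90, 0x06]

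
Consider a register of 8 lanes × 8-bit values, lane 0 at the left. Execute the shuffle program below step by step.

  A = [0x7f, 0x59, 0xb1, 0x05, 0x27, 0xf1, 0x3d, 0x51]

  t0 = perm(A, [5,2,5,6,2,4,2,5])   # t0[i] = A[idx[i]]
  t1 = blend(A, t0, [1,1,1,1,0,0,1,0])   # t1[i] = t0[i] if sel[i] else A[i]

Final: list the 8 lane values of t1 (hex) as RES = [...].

t0 = [0xf1, 0xb1, 0xf1, 0x3d, 0xb1, 0x27, 0xb1, 0xf1]
t1 = [0xf1, 0xb1, 0xf1, 0x3d, 0x27, 0xf1, 0xb1, 0x51]

RES = [ 0xf1  0xb1  0xf1  0x3d  0x27  0xf1  0xb1  0x51 ]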